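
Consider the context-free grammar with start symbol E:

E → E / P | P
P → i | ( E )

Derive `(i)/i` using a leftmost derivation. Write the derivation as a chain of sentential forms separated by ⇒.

E ⇒ E/P   [E → E / P]
E/P ⇒ P/P   [E → P]
P/P ⇒ (E)/P   [P → ( E )]
(E)/P ⇒ (P)/P   [E → P]
(P)/P ⇒ (i)/P   [P → i]
(i)/P ⇒ (i)/i   [P → i]

E⇒E/P⇒P/P⇒(E)/P⇒(P)/P⇒(i)/P⇒(i)/i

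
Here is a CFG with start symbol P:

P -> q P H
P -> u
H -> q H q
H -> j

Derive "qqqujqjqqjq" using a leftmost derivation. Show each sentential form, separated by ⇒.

P ⇒ qPH ⇒ qqPHH ⇒ qqqPHHH ⇒ qqquHHH ⇒ qqqujHH ⇒ qqqujqHqH ⇒ qqqujqjqH ⇒ qqqujqjqqHq ⇒ qqqujqjqqjq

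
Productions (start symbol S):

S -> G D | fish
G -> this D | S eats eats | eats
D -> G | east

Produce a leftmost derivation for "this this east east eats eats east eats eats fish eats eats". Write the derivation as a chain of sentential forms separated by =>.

S => G D => S eats eats D => G D eats eats D => S eats eats D eats eats D => G D eats eats D eats eats D => this D D eats eats D eats eats D => this G D eats eats D eats eats D => this this D D eats eats D eats eats D => this this east D eats eats D eats eats D => this this east east eats eats D eats eats D => this this east east eats eats east eats eats D => this this east east eats eats east eats eats G => this this east east eats eats east eats eats S eats eats => this this east east eats eats east eats eats fish eats eats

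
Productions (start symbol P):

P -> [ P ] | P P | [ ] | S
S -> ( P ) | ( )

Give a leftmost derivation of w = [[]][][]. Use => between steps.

P => PP => PPP => [P]PP => [[]]PP => [[]][]P => [[]][][]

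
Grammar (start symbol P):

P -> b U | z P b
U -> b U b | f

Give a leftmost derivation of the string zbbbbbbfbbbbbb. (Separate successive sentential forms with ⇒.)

P⇒zPb⇒zbUb⇒zbbUbb⇒zbbbUbbb⇒zbbbbUbbbb⇒zbbbbbUbbbbb⇒zbbbbbbUbbbbbb⇒zbbbbbbfbbbbbb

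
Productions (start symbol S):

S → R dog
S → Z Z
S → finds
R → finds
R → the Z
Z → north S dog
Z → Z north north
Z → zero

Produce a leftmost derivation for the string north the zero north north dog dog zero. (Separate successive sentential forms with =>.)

S => Z Z => north S dog Z => north R dog dog Z => north the Z dog dog Z => north the Z north north dog dog Z => north the zero north north dog dog Z => north the zero north north dog dog zero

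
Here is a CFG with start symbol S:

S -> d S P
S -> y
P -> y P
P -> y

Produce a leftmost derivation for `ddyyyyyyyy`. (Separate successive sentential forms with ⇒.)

S ⇒ dSP ⇒ ddSPP ⇒ ddyPP ⇒ ddyyPP ⇒ ddyyyPP ⇒ ddyyyyPP ⇒ ddyyyyyP ⇒ ddyyyyyyP ⇒ ddyyyyyyyP ⇒ ddyyyyyyyy

S ⇒ dSP   [S -> d S P]
dSP ⇒ ddSPP   [S -> d S P]
ddSPP ⇒ ddyPP   [S -> y]
ddyPP ⇒ ddyyPP   [P -> y P]
ddyyPP ⇒ ddyyyPP   [P -> y P]
ddyyyPP ⇒ ddyyyyPP   [P -> y P]
ddyyyyPP ⇒ ddyyyyyP   [P -> y]
ddyyyyyP ⇒ ddyyyyyyP   [P -> y P]
ddyyyyyyP ⇒ ddyyyyyyyP   [P -> y P]
ddyyyyyyyP ⇒ ddyyyyyyyy   [P -> y]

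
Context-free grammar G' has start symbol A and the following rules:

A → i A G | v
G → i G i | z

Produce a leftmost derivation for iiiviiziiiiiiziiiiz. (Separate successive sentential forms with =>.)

A=>iAG=>iiAGG=>iiiAGGG=>iiivGGG=>iiiviGiGG=>iiiviiGiiGG=>iiiviiziiGG=>iiiviiziiiGiG=>iiiviiziiiiGiiG=>iiiviiziiiiiGiiiG=>iiiviiziiiiiiGiiiiG=>iiiviiziiiiiiziiiiG=>iiiviiziiiiiiziiiiz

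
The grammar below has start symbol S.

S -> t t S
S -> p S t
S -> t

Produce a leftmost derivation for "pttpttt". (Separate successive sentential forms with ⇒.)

S ⇒ pSt   [S -> p S t]
pSt ⇒ pttSt   [S -> t t S]
pttSt ⇒ pttpStt   [S -> p S t]
pttpStt ⇒ pttpttt   [S -> t]

S ⇒ pSt ⇒ pttSt ⇒ pttpStt ⇒ pttpttt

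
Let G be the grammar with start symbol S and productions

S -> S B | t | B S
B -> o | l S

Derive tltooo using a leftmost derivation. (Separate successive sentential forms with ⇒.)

S⇒SB⇒tB⇒tlS⇒tlSB⇒tlSBB⇒tlSBBB⇒tltBBB⇒tltoBB⇒tltooB⇒tltooo

S ⇒ SB   [S -> S B]
SB ⇒ tB   [S -> t]
tB ⇒ tlS   [B -> l S]
tlS ⇒ tlSB   [S -> S B]
tlSB ⇒ tlSBB   [S -> S B]
tlSBB ⇒ tlSBBB   [S -> S B]
tlSBBB ⇒ tltBBB   [S -> t]
tltBBB ⇒ tltoBB   [B -> o]
tltoBB ⇒ tltooB   [B -> o]
tltooB ⇒ tltooo   [B -> o]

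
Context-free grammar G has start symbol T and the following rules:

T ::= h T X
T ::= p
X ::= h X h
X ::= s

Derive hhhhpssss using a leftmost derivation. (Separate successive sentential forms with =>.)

T=>hTX=>hhTXX=>hhhTXXX=>hhhhTXXXX=>hhhhpXXXX=>hhhhpsXXX=>hhhhpssXX=>hhhhpsssX=>hhhhpssss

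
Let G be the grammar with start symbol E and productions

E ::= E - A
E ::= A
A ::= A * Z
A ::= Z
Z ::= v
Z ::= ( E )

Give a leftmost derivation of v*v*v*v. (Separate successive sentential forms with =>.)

E=>A=>A*Z=>A*Z*Z=>A*Z*Z*Z=>Z*Z*Z*Z=>v*Z*Z*Z=>v*v*Z*Z=>v*v*v*Z=>v*v*v*v

E => A   [E ::= A]
A => A*Z   [A ::= A * Z]
A*Z => A*Z*Z   [A ::= A * Z]
A*Z*Z => A*Z*Z*Z   [A ::= A * Z]
A*Z*Z*Z => Z*Z*Z*Z   [A ::= Z]
Z*Z*Z*Z => v*Z*Z*Z   [Z ::= v]
v*Z*Z*Z => v*v*Z*Z   [Z ::= v]
v*v*Z*Z => v*v*v*Z   [Z ::= v]
v*v*v*Z => v*v*v*v   [Z ::= v]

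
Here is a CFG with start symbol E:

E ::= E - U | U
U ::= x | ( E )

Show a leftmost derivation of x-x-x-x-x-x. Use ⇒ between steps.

E ⇒ E-U ⇒ E-U-U ⇒ E-U-U-U ⇒ E-U-U-U-U ⇒ E-U-U-U-U-U ⇒ U-U-U-U-U-U ⇒ x-U-U-U-U-U ⇒ x-x-U-U-U-U ⇒ x-x-x-U-U-U ⇒ x-x-x-x-U-U ⇒ x-x-x-x-x-U ⇒ x-x-x-x-x-x

E ⇒ E-U   [E ::= E - U]
E-U ⇒ E-U-U   [E ::= E - U]
E-U-U ⇒ E-U-U-U   [E ::= E - U]
E-U-U-U ⇒ E-U-U-U-U   [E ::= E - U]
E-U-U-U-U ⇒ E-U-U-U-U-U   [E ::= E - U]
E-U-U-U-U-U ⇒ U-U-U-U-U-U   [E ::= U]
U-U-U-U-U-U ⇒ x-U-U-U-U-U   [U ::= x]
x-U-U-U-U-U ⇒ x-x-U-U-U-U   [U ::= x]
x-x-U-U-U-U ⇒ x-x-x-U-U-U   [U ::= x]
x-x-x-U-U-U ⇒ x-x-x-x-U-U   [U ::= x]
x-x-x-x-U-U ⇒ x-x-x-x-x-U   [U ::= x]
x-x-x-x-x-U ⇒ x-x-x-x-x-x   [U ::= x]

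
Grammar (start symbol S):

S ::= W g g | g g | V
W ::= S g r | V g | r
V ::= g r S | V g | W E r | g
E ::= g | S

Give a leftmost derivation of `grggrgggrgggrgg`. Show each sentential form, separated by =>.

S => Wgg   [S ::= W g g]
Wgg => Sgrgg   [W ::= S g r]
Sgrgg => Wgggrgg   [S ::= W g g]
Wgggrgg => Sgrgggrgg   [W ::= S g r]
Sgrgggrgg => Wgggrgggrgg   [S ::= W g g]
Wgggrgggrgg => Sgrgggrgggrgg   [W ::= S g r]
Sgrgggrgggrgg => Vgrgggrgggrgg   [S ::= V]
Vgrgggrgggrgg => grSgrgggrgggrgg   [V ::= g r S]
grSgrgggrgggrgg => grVgrgggrgggrgg   [S ::= V]
grVgrgggrgggrgg => grggrgggrgggrgg   [V ::= g]

S => Wgg => Sgrgg => Wgggrgg => Sgrgggrgg => Wgggrgggrgg => Sgrgggrgggrgg => Vgrgggrgggrgg => grSgrgggrgggrgg => grVgrgggrgggrgg => grggrgggrgggrgg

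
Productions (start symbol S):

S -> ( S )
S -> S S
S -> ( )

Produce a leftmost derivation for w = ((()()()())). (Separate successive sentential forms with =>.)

S => (S) => ((S)) => ((SS)) => ((SSS)) => ((SSSS)) => ((()SSS)) => ((()()SS)) => ((()()()S)) => ((()()()()))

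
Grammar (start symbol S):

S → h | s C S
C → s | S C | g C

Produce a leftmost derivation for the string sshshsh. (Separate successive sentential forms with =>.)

S => sCS => sSCS => ssCSCS => ssSCSCS => sshCSCS => sshsSCS => sshshCS => sshshsS => sshshsh

S => sCS   [S → s C S]
sCS => sSCS   [C → S C]
sSCS => ssCSCS   [S → s C S]
ssCSCS => ssSCSCS   [C → S C]
ssSCSCS => sshCSCS   [S → h]
sshCSCS => sshsSCS   [C → s]
sshsSCS => sshshCS   [S → h]
sshshCS => sshshsS   [C → s]
sshshsS => sshshsh   [S → h]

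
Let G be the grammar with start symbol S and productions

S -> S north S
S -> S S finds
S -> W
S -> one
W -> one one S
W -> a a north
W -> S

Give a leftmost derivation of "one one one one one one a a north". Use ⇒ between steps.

S ⇒ W   [S -> W]
W ⇒ one one S   [W -> one one S]
one one S ⇒ one one W   [S -> W]
one one W ⇒ one one one one S   [W -> one one S]
one one one one S ⇒ one one one one W   [S -> W]
one one one one W ⇒ one one one one one one S   [W -> one one S]
one one one one one one S ⇒ one one one one one one W   [S -> W]
one one one one one one W ⇒ one one one one one one a a north   [W -> a a north]

S ⇒ W ⇒ one one S ⇒ one one W ⇒ one one one one S ⇒ one one one one W ⇒ one one one one one one S ⇒ one one one one one one W ⇒ one one one one one one a a north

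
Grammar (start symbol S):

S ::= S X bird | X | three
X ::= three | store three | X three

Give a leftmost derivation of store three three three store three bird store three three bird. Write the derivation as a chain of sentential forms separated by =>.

S => S X bird => S X bird X bird => X X bird X bird => X three X bird X bird => X three three X bird X bird => store three three three X bird X bird => store three three three store three bird X bird => store three three three store three bird X three bird => store three three three store three bird store three three bird

S => S X bird   [S ::= S X bird]
S X bird => S X bird X bird   [S ::= S X bird]
S X bird X bird => X X bird X bird   [S ::= X]
X X bird X bird => X three X bird X bird   [X ::= X three]
X three X bird X bird => X three three X bird X bird   [X ::= X three]
X three three X bird X bird => store three three three X bird X bird   [X ::= store three]
store three three three X bird X bird => store three three three store three bird X bird   [X ::= store three]
store three three three store three bird X bird => store three three three store three bird X three bird   [X ::= X three]
store three three three store three bird X three bird => store three three three store three bird store three three bird   [X ::= store three]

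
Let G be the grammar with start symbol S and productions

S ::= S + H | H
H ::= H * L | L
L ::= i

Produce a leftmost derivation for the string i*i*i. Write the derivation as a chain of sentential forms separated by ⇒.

S ⇒ H ⇒ H*L ⇒ H*L*L ⇒ L*L*L ⇒ i*L*L ⇒ i*i*L ⇒ i*i*i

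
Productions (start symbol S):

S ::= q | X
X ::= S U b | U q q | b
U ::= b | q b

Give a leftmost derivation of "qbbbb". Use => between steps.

S => X => SUb => XUb => SUbUb => qUbUb => qbbUb => qbbbb

S => X   [S ::= X]
X => SUb   [X ::= S U b]
SUb => XUb   [S ::= X]
XUb => SUbUb   [X ::= S U b]
SUbUb => qUbUb   [S ::= q]
qUbUb => qbbUb   [U ::= b]
qbbUb => qbbbb   [U ::= b]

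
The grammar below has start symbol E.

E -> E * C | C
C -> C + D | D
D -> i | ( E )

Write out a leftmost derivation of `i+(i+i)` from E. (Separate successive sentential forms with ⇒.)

E⇒C⇒C+D⇒D+D⇒i+D⇒i+(E)⇒i+(C)⇒i+(C+D)⇒i+(D+D)⇒i+(i+D)⇒i+(i+i)

E ⇒ C   [E -> C]
C ⇒ C+D   [C -> C + D]
C+D ⇒ D+D   [C -> D]
D+D ⇒ i+D   [D -> i]
i+D ⇒ i+(E)   [D -> ( E )]
i+(E) ⇒ i+(C)   [E -> C]
i+(C) ⇒ i+(C+D)   [C -> C + D]
i+(C+D) ⇒ i+(D+D)   [C -> D]
i+(D+D) ⇒ i+(i+D)   [D -> i]
i+(i+D) ⇒ i+(i+i)   [D -> i]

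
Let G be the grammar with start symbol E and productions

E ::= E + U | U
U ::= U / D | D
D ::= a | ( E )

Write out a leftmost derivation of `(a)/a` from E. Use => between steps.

E=>U=>U/D=>D/D=>(E)/D=>(U)/D=>(D)/D=>(a)/D=>(a)/a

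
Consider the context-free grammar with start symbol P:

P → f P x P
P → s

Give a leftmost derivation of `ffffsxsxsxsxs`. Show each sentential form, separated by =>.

P => fPxP => ffPxPxP => fffPxPxPxP => ffffPxPxPxPxP => ffffsxPxPxPxP => ffffsxsxPxPxP => ffffsxsxsxPxP => ffffsxsxsxsxP => ffffsxsxsxsxs

P => fPxP   [P → f P x P]
fPxP => ffPxPxP   [P → f P x P]
ffPxPxP => fffPxPxPxP   [P → f P x P]
fffPxPxPxP => ffffPxPxPxPxP   [P → f P x P]
ffffPxPxPxPxP => ffffsxPxPxPxP   [P → s]
ffffsxPxPxPxP => ffffsxsxPxPxP   [P → s]
ffffsxsxPxPxP => ffffsxsxsxPxP   [P → s]
ffffsxsxsxPxP => ffffsxsxsxsxP   [P → s]
ffffsxsxsxsxP => ffffsxsxsxsxs   [P → s]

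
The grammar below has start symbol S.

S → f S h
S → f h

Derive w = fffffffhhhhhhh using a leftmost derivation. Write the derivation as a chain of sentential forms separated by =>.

S => fSh => ffShh => fffShhh => ffffShhhh => fffffShhhhh => ffffffShhhhhh => fffffffhhhhhhh

S => fSh   [S → f S h]
fSh => ffShh   [S → f S h]
ffShh => fffShhh   [S → f S h]
fffShhh => ffffShhhh   [S → f S h]
ffffShhhh => fffffShhhhh   [S → f S h]
fffffShhhhh => ffffffShhhhhh   [S → f S h]
ffffffShhhhhh => fffffffhhhhhhh   [S → f h]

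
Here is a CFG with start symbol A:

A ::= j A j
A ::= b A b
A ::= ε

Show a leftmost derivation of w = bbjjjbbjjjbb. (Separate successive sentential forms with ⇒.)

A ⇒ bAb ⇒ bbAbb ⇒ bbjAjbb ⇒ bbjjAjjbb ⇒ bbjjjAjjjbb ⇒ bbjjjbAbjjjbb ⇒ bbjjjbbjjjbb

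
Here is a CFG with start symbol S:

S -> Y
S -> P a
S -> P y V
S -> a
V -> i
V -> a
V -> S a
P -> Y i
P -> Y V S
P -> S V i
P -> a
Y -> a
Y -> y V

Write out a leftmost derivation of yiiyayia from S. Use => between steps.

S=>PyV=>YiyV=>yViyV=>yiiyV=>yiiySa=>yiiyPyVa=>yiiyayVa=>yiiyayia

S => PyV   [S -> P y V]
PyV => YiyV   [P -> Y i]
YiyV => yViyV   [Y -> y V]
yViyV => yiiyV   [V -> i]
yiiyV => yiiySa   [V -> S a]
yiiySa => yiiyPyVa   [S -> P y V]
yiiyPyVa => yiiyayVa   [P -> a]
yiiyayVa => yiiyayia   [V -> i]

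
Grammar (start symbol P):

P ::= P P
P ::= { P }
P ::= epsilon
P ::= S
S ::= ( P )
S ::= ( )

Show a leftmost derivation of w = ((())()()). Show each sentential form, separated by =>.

P => S => (P) => (PP) => (PPP) => (SPP) => ((P)PP) => ((S)PP) => ((())PP) => ((())SP) => ((())()P) => ((())()S) => ((())()())

P => S   [P ::= S]
S => (P)   [S ::= ( P )]
(P) => (PP)   [P ::= P P]
(PP) => (PPP)   [P ::= P P]
(PPP) => (SPP)   [P ::= S]
(SPP) => ((P)PP)   [S ::= ( P )]
((P)PP) => ((S)PP)   [P ::= S]
((S)PP) => ((())PP)   [S ::= ( )]
((())PP) => ((())SP)   [P ::= S]
((())SP) => ((())()P)   [S ::= ( )]
((())()P) => ((())()S)   [P ::= S]
((())()S) => ((())()())   [S ::= ( )]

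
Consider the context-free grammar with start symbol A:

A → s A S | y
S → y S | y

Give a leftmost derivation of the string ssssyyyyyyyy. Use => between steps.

A => sAS => ssASS => sssASSS => ssssASSSS => ssssySSSS => ssssyySSSS => ssssyyySSSS => ssssyyyySSS => ssssyyyyySS => ssssyyyyyySS => ssssyyyyyyyS => ssssyyyyyyyy

A => sAS   [A → s A S]
sAS => ssASS   [A → s A S]
ssASS => sssASSS   [A → s A S]
sssASSS => ssssASSSS   [A → s A S]
ssssASSSS => ssssySSSS   [A → y]
ssssySSSS => ssssyySSSS   [S → y S]
ssssyySSSS => ssssyyySSSS   [S → y S]
ssssyyySSSS => ssssyyyySSS   [S → y]
ssssyyyySSS => ssssyyyyySS   [S → y]
ssssyyyyySS => ssssyyyyyySS   [S → y S]
ssssyyyyyySS => ssssyyyyyyyS   [S → y]
ssssyyyyyyyS => ssssyyyyyyyy   [S → y]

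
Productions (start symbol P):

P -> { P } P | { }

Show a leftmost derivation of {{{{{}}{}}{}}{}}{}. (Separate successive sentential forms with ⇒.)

P ⇒ {P}P ⇒ {{P}P}P ⇒ {{{P}P}P}P ⇒ {{{{P}P}P}P}P ⇒ {{{{{}}P}P}P}P ⇒ {{{{{}}{}}P}P}P ⇒ {{{{{}}{}}{}}P}P ⇒ {{{{{}}{}}{}}{}}P ⇒ {{{{{}}{}}{}}{}}{}

P ⇒ {P}P   [P -> { P } P]
{P}P ⇒ {{P}P}P   [P -> { P } P]
{{P}P}P ⇒ {{{P}P}P}P   [P -> { P } P]
{{{P}P}P}P ⇒ {{{{P}P}P}P}P   [P -> { P } P]
{{{{P}P}P}P}P ⇒ {{{{{}}P}P}P}P   [P -> { }]
{{{{{}}P}P}P}P ⇒ {{{{{}}{}}P}P}P   [P -> { }]
{{{{{}}{}}P}P}P ⇒ {{{{{}}{}}{}}P}P   [P -> { }]
{{{{{}}{}}{}}P}P ⇒ {{{{{}}{}}{}}{}}P   [P -> { }]
{{{{{}}{}}{}}{}}P ⇒ {{{{{}}{}}{}}{}}{}   [P -> { }]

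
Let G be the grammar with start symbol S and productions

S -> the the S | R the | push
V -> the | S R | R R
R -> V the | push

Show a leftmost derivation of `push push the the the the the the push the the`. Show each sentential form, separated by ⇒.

S ⇒ R the   [S -> R the]
R the ⇒ V the the   [R -> V the]
V the the ⇒ S R the the   [V -> S R]
S R the the ⇒ R the R the the   [S -> R the]
R the R the the ⇒ V the the R the the   [R -> V the]
V the the R the the ⇒ S R the the R the the   [V -> S R]
S R the the R the the ⇒ push R the the R the the   [S -> push]
push R the the R the the ⇒ push V the the the R the the   [R -> V the]
push V the the the R the the ⇒ push S R the the the R the the   [V -> S R]
push S R the the the R the the ⇒ push R the R the the the R the the   [S -> R the]
push R the R the the the R the the ⇒ push push the R the the the R the the   [R -> push]
push push the R the the the R the the ⇒ push push the V the the the the R the the   [R -> V the]
push push the V the the the the R the the ⇒ push push the the the the the the R the the   [V -> the]
push push the the the the the the R the the ⇒ push push the the the the the the push the the   [R -> push]

S ⇒ R the ⇒ V the the ⇒ S R the the ⇒ R the R the the ⇒ V the the R the the ⇒ S R the the R the the ⇒ push R the the R the the ⇒ push V the the the R the the ⇒ push S R the the the R the the ⇒ push R the R the the the R the the ⇒ push push the R the the the R the the ⇒ push push the V the the the the R the the ⇒ push push the the the the the the R the the ⇒ push push the the the the the the push the the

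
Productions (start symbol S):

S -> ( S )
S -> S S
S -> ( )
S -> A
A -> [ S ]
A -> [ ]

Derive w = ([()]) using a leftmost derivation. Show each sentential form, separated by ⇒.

S ⇒ (S)   [S -> ( S )]
(S) ⇒ (A)   [S -> A]
(A) ⇒ ([S])   [A -> [ S ]]
([S]) ⇒ ([()])   [S -> ( )]

S⇒(S)⇒(A)⇒([S])⇒([()])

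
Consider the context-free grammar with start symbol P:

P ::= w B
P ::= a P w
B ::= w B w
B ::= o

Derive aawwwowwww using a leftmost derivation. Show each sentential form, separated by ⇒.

P ⇒ aPw ⇒ aaPww ⇒ aawBww ⇒ aawwBwww ⇒ aawwwBwwww ⇒ aawwwowwww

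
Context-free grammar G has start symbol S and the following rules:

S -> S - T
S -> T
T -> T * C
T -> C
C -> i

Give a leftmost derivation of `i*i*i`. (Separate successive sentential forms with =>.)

S => T   [S -> T]
T => T*C   [T -> T * C]
T*C => T*C*C   [T -> T * C]
T*C*C => C*C*C   [T -> C]
C*C*C => i*C*C   [C -> i]
i*C*C => i*i*C   [C -> i]
i*i*C => i*i*i   [C -> i]

S => T => T*C => T*C*C => C*C*C => i*C*C => i*i*C => i*i*i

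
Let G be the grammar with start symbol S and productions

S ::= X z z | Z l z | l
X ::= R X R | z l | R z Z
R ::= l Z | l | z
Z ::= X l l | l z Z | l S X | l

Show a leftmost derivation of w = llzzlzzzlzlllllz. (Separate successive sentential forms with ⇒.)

S ⇒ Zlz   [S ::= Z l z]
Zlz ⇒ Xlllz   [Z ::= X l l]
Xlllz ⇒ RXRlllz   [X ::= R X R]
RXRlllz ⇒ lZXRlllz   [R ::= l Z]
lZXRlllz ⇒ llSXXRlllz   [Z ::= l S X]
llSXXRlllz ⇒ llXzzXXRlllz   [S ::= X z z]
llXzzXXRlllz ⇒ llRzZzzXXRlllz   [X ::= R z Z]
llRzZzzXXRlllz ⇒ llzzZzzXXRlllz   [R ::= z]
llzzZzzXXRlllz ⇒ llzzlzzXXRlllz   [Z ::= l]
llzzlzzXXRlllz ⇒ llzzlzzzlXRlllz   [X ::= z l]
llzzlzzzlXRlllz ⇒ llzzlzzzlzlRlllz   [X ::= z l]
llzzlzzzlzlRlllz ⇒ llzzlzzzlzlllllz   [R ::= l]

S ⇒ Zlz ⇒ Xlllz ⇒ RXRlllz ⇒ lZXRlllz ⇒ llSXXRlllz ⇒ llXzzXXRlllz ⇒ llRzZzzXXRlllz ⇒ llzzZzzXXRlllz ⇒ llzzlzzXXRlllz ⇒ llzzlzzzlXRlllz ⇒ llzzlzzzlzlRlllz ⇒ llzzlzzzlzlllllz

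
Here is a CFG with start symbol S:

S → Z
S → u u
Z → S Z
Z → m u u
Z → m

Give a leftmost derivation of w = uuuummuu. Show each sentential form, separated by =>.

S => Z => SZ => ZZ => SZZ => uuZZ => uuSZZ => uuuuZZ => uuuumZ => uuuummuu

S => Z   [S → Z]
Z => SZ   [Z → S Z]
SZ => ZZ   [S → Z]
ZZ => SZZ   [Z → S Z]
SZZ => uuZZ   [S → u u]
uuZZ => uuSZZ   [Z → S Z]
uuSZZ => uuuuZZ   [S → u u]
uuuuZZ => uuuumZ   [Z → m]
uuuumZ => uuuummuu   [Z → m u u]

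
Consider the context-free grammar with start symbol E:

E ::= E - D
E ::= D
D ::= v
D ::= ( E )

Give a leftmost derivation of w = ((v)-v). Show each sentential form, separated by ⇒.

E ⇒ D ⇒ (E) ⇒ (E-D) ⇒ (D-D) ⇒ ((E)-D) ⇒ ((D)-D) ⇒ ((v)-D) ⇒ ((v)-v)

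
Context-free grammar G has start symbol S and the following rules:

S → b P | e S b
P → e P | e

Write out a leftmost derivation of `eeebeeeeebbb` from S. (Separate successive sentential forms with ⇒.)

S ⇒ eSb ⇒ eeSbb ⇒ eeeSbbb ⇒ eeebPbbb ⇒ eeebePbbb ⇒ eeebeePbbb ⇒ eeebeeePbbb ⇒ eeebeeeePbbb ⇒ eeebeeeeebbb

S ⇒ eSb   [S → e S b]
eSb ⇒ eeSbb   [S → e S b]
eeSbb ⇒ eeeSbbb   [S → e S b]
eeeSbbb ⇒ eeebPbbb   [S → b P]
eeebPbbb ⇒ eeebePbbb   [P → e P]
eeebePbbb ⇒ eeebeePbbb   [P → e P]
eeebeePbbb ⇒ eeebeeePbbb   [P → e P]
eeebeeePbbb ⇒ eeebeeeePbbb   [P → e P]
eeebeeeePbbb ⇒ eeebeeeeebbb   [P → e]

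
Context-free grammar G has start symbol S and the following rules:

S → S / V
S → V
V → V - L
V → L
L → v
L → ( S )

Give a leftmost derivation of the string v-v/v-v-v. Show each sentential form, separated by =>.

S => S/V   [S → S / V]
S/V => V/V   [S → V]
V/V => V-L/V   [V → V - L]
V-L/V => L-L/V   [V → L]
L-L/V => v-L/V   [L → v]
v-L/V => v-v/V   [L → v]
v-v/V => v-v/V-L   [V → V - L]
v-v/V-L => v-v/V-L-L   [V → V - L]
v-v/V-L-L => v-v/L-L-L   [V → L]
v-v/L-L-L => v-v/v-L-L   [L → v]
v-v/v-L-L => v-v/v-v-L   [L → v]
v-v/v-v-L => v-v/v-v-v   [L → v]

S=>S/V=>V/V=>V-L/V=>L-L/V=>v-L/V=>v-v/V=>v-v/V-L=>v-v/V-L-L=>v-v/L-L-L=>v-v/v-L-L=>v-v/v-v-L=>v-v/v-v-v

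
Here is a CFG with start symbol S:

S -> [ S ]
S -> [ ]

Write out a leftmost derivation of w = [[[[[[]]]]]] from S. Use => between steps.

S => [S] => [[S]] => [[[S]]] => [[[[S]]]] => [[[[[S]]]]] => [[[[[[]]]]]]

S => [S]   [S -> [ S ]]
[S] => [[S]]   [S -> [ S ]]
[[S]] => [[[S]]]   [S -> [ S ]]
[[[S]]] => [[[[S]]]]   [S -> [ S ]]
[[[[S]]]] => [[[[[S]]]]]   [S -> [ S ]]
[[[[[S]]]]] => [[[[[[]]]]]]   [S -> [ ]]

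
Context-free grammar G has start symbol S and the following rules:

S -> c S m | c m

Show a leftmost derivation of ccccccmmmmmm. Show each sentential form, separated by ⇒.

S⇒cSm⇒ccSmm⇒cccSmmm⇒ccccSmmmm⇒cccccSmmmmm⇒ccccccmmmmmm

S ⇒ cSm   [S -> c S m]
cSm ⇒ ccSmm   [S -> c S m]
ccSmm ⇒ cccSmmm   [S -> c S m]
cccSmmm ⇒ ccccSmmmm   [S -> c S m]
ccccSmmmm ⇒ cccccSmmmmm   [S -> c S m]
cccccSmmmmm ⇒ ccccccmmmmmm   [S -> c m]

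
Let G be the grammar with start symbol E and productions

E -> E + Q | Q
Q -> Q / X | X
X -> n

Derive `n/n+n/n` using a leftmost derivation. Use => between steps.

E=>E+Q=>Q+Q=>Q/X+Q=>X/X+Q=>n/X+Q=>n/n+Q=>n/n+Q/X=>n/n+X/X=>n/n+n/X=>n/n+n/n

E => E+Q   [E -> E + Q]
E+Q => Q+Q   [E -> Q]
Q+Q => Q/X+Q   [Q -> Q / X]
Q/X+Q => X/X+Q   [Q -> X]
X/X+Q => n/X+Q   [X -> n]
n/X+Q => n/n+Q   [X -> n]
n/n+Q => n/n+Q/X   [Q -> Q / X]
n/n+Q/X => n/n+X/X   [Q -> X]
n/n+X/X => n/n+n/X   [X -> n]
n/n+n/X => n/n+n/n   [X -> n]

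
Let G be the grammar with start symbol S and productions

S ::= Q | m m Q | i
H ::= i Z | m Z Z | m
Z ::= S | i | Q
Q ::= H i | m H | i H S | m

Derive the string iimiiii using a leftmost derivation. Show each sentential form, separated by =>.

S => Q => Hi => iZi => iQi => iiHSi => iimZZSi => iimSZSi => iimiZSi => iimiiSi => iimiiii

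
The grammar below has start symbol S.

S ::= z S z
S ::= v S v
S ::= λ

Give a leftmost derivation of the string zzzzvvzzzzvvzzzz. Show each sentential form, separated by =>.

S => zSz   [S ::= z S z]
zSz => zzSzz   [S ::= z S z]
zzSzz => zzzSzzz   [S ::= z S z]
zzzSzzz => zzzzSzzzz   [S ::= z S z]
zzzzSzzzz => zzzzvSvzzzz   [S ::= v S v]
zzzzvSvzzzz => zzzzvvSvvzzzz   [S ::= v S v]
zzzzvvSvvzzzz => zzzzvvzSzvvzzzz   [S ::= z S z]
zzzzvvzSzvvzzzz => zzzzvvzzSzzvvzzzz   [S ::= z S z]
zzzzvvzzSzzvvzzzz => zzzzvvzzzzvvzzzz   [S ::= λ]

S => zSz => zzSzz => zzzSzzz => zzzzSzzzz => zzzzvSvzzzz => zzzzvvSvvzzzz => zzzzvvzSzvvzzzz => zzzzvvzzSzzvvzzzz => zzzzvvzzzzvvzzzz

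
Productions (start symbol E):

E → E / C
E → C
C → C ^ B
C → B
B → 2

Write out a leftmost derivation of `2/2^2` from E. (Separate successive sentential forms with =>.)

E => E/C => C/C => B/C => 2/C => 2/C^B => 2/B^B => 2/2^B => 2/2^2

E => E/C   [E → E / C]
E/C => C/C   [E → C]
C/C => B/C   [C → B]
B/C => 2/C   [B → 2]
2/C => 2/C^B   [C → C ^ B]
2/C^B => 2/B^B   [C → B]
2/B^B => 2/2^B   [B → 2]
2/2^B => 2/2^2   [B → 2]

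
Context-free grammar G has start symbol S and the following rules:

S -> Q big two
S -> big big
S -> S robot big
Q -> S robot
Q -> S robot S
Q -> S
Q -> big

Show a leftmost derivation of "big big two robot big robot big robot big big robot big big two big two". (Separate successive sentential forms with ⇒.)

S ⇒ Q big two ⇒ S big two ⇒ Q big two big two ⇒ S robot S big two big two ⇒ S robot big robot S big two big two ⇒ S robot big robot big robot S big two big two ⇒ Q big two robot big robot big robot S big two big two ⇒ big big two robot big robot big robot S big two big two ⇒ big big two robot big robot big robot S robot big big two big two ⇒ big big two robot big robot big robot big big robot big big two big two

S ⇒ Q big two   [S -> Q big two]
Q big two ⇒ S big two   [Q -> S]
S big two ⇒ Q big two big two   [S -> Q big two]
Q big two big two ⇒ S robot S big two big two   [Q -> S robot S]
S robot S big two big two ⇒ S robot big robot S big two big two   [S -> S robot big]
S robot big robot S big two big two ⇒ S robot big robot big robot S big two big two   [S -> S robot big]
S robot big robot big robot S big two big two ⇒ Q big two robot big robot big robot S big two big two   [S -> Q big two]
Q big two robot big robot big robot S big two big two ⇒ big big two robot big robot big robot S big two big two   [Q -> big]
big big two robot big robot big robot S big two big two ⇒ big big two robot big robot big robot S robot big big two big two   [S -> S robot big]
big big two robot big robot big robot S robot big big two big two ⇒ big big two robot big robot big robot big big robot big big two big two   [S -> big big]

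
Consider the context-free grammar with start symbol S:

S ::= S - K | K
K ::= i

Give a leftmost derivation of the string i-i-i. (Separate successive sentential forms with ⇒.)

S⇒S-K⇒S-K-K⇒K-K-K⇒i-K-K⇒i-i-K⇒i-i-i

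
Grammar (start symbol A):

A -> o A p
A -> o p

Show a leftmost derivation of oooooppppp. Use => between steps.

A => oAp   [A -> o A p]
oAp => ooApp   [A -> o A p]
ooApp => oooAppp   [A -> o A p]
oooAppp => ooooApppp   [A -> o A p]
ooooApppp => oooooppppp   [A -> o p]

A=>oAp=>ooApp=>oooAppp=>ooooApppp=>oooooppppp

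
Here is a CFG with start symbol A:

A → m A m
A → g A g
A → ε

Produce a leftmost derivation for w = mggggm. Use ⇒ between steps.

A ⇒ mAm   [A → m A m]
mAm ⇒ mgAgm   [A → g A g]
mgAgm ⇒ mggAggm   [A → g A g]
mggAggm ⇒ mggggm   [A → ε]

A ⇒ mAm ⇒ mgAgm ⇒ mggAggm ⇒ mggggm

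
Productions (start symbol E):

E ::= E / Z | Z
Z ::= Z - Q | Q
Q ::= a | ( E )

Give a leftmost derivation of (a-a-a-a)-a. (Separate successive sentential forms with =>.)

E => Z => Z-Q => Q-Q => (E)-Q => (Z)-Q => (Z-Q)-Q => (Z-Q-Q)-Q => (Z-Q-Q-Q)-Q => (Q-Q-Q-Q)-Q => (a-Q-Q-Q)-Q => (a-a-Q-Q)-Q => (a-a-a-Q)-Q => (a-a-a-a)-Q => (a-a-a-a)-a

E => Z   [E ::= Z]
Z => Z-Q   [Z ::= Z - Q]
Z-Q => Q-Q   [Z ::= Q]
Q-Q => (E)-Q   [Q ::= ( E )]
(E)-Q => (Z)-Q   [E ::= Z]
(Z)-Q => (Z-Q)-Q   [Z ::= Z - Q]
(Z-Q)-Q => (Z-Q-Q)-Q   [Z ::= Z - Q]
(Z-Q-Q)-Q => (Z-Q-Q-Q)-Q   [Z ::= Z - Q]
(Z-Q-Q-Q)-Q => (Q-Q-Q-Q)-Q   [Z ::= Q]
(Q-Q-Q-Q)-Q => (a-Q-Q-Q)-Q   [Q ::= a]
(a-Q-Q-Q)-Q => (a-a-Q-Q)-Q   [Q ::= a]
(a-a-Q-Q)-Q => (a-a-a-Q)-Q   [Q ::= a]
(a-a-a-Q)-Q => (a-a-a-a)-Q   [Q ::= a]
(a-a-a-a)-Q => (a-a-a-a)-a   [Q ::= a]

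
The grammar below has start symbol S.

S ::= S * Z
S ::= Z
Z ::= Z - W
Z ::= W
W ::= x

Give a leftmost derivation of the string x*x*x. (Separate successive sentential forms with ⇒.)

S ⇒ S*Z ⇒ S*Z*Z ⇒ Z*Z*Z ⇒ W*Z*Z ⇒ x*Z*Z ⇒ x*W*Z ⇒ x*x*Z ⇒ x*x*W ⇒ x*x*x

S ⇒ S*Z   [S ::= S * Z]
S*Z ⇒ S*Z*Z   [S ::= S * Z]
S*Z*Z ⇒ Z*Z*Z   [S ::= Z]
Z*Z*Z ⇒ W*Z*Z   [Z ::= W]
W*Z*Z ⇒ x*Z*Z   [W ::= x]
x*Z*Z ⇒ x*W*Z   [Z ::= W]
x*W*Z ⇒ x*x*Z   [W ::= x]
x*x*Z ⇒ x*x*W   [Z ::= W]
x*x*W ⇒ x*x*x   [W ::= x]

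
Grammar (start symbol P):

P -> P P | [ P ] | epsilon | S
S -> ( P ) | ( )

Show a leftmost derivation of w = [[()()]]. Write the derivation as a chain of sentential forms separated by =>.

P => [P] => [PP] => [[P]P] => [[PP]P] => [[SP]P] => [[()P]P] => [[()PP]P] => [[()PPP]P] => [[()SPP]P] => [[()(P)PP]P] => [[()()PP]P] => [[()()P]P] => [[()()]P] => [[()()]]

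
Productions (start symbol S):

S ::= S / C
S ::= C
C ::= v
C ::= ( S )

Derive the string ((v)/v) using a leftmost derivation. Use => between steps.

S => C => (S) => (S/C) => (C/C) => ((S)/C) => ((C)/C) => ((v)/C) => ((v)/v)

S => C   [S ::= C]
C => (S)   [C ::= ( S )]
(S) => (S/C)   [S ::= S / C]
(S/C) => (C/C)   [S ::= C]
(C/C) => ((S)/C)   [C ::= ( S )]
((S)/C) => ((C)/C)   [S ::= C]
((C)/C) => ((v)/C)   [C ::= v]
((v)/C) => ((v)/v)   [C ::= v]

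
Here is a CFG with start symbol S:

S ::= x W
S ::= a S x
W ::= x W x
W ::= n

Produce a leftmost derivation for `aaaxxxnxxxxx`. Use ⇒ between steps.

S⇒aSx⇒aaSxx⇒aaaSxxx⇒aaaxWxxx⇒aaaxxWxxxx⇒aaaxxxWxxxxx⇒aaaxxxnxxxxx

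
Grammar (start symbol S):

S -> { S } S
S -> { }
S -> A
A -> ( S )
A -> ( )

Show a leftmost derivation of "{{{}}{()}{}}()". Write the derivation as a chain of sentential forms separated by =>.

S => {S}S => {{S}S}S => {{{}}S}S => {{{}}{S}S}S => {{{}}{A}S}S => {{{}}{()}S}S => {{{}}{()}{}}S => {{{}}{()}{}}A => {{{}}{()}{}}()

S => {S}S   [S -> { S } S]
{S}S => {{S}S}S   [S -> { S } S]
{{S}S}S => {{{}}S}S   [S -> { }]
{{{}}S}S => {{{}}{S}S}S   [S -> { S } S]
{{{}}{S}S}S => {{{}}{A}S}S   [S -> A]
{{{}}{A}S}S => {{{}}{()}S}S   [A -> ( )]
{{{}}{()}S}S => {{{}}{()}{}}S   [S -> { }]
{{{}}{()}{}}S => {{{}}{()}{}}A   [S -> A]
{{{}}{()}{}}A => {{{}}{()}{}}()   [A -> ( )]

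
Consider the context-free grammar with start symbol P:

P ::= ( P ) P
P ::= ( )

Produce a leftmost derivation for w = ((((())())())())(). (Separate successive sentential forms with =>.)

P => (P)P   [P ::= ( P ) P]
(P)P => ((P)P)P   [P ::= ( P ) P]
((P)P)P => (((P)P)P)P   [P ::= ( P ) P]
(((P)P)P)P => ((((P)P)P)P)P   [P ::= ( P ) P]
((((P)P)P)P)P => ((((())P)P)P)P   [P ::= ( )]
((((())P)P)P)P => ((((())())P)P)P   [P ::= ( )]
((((())())P)P)P => ((((())())())P)P   [P ::= ( )]
((((())())())P)P => ((((())())())())P   [P ::= ( )]
((((())())())())P => ((((())())())())()   [P ::= ( )]

P => (P)P => ((P)P)P => (((P)P)P)P => ((((P)P)P)P)P => ((((())P)P)P)P => ((((())())P)P)P => ((((())())())P)P => ((((())())())())P => ((((())())())())()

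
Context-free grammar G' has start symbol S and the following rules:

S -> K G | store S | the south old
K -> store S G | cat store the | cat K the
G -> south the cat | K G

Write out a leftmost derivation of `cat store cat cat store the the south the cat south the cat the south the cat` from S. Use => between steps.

S => K G => cat K the G => cat store S G the G => cat store K G G the G => cat store cat K the G G the G => cat store cat cat store the the G G the G => cat store cat cat store the the south the cat G the G => cat store cat cat store the the south the cat south the cat the G => cat store cat cat store the the south the cat south the cat the south the cat

S => K G   [S -> K G]
K G => cat K the G   [K -> cat K the]
cat K the G => cat store S G the G   [K -> store S G]
cat store S G the G => cat store K G G the G   [S -> K G]
cat store K G G the G => cat store cat K the G G the G   [K -> cat K the]
cat store cat K the G G the G => cat store cat cat store the the G G the G   [K -> cat store the]
cat store cat cat store the the G G the G => cat store cat cat store the the south the cat G the G   [G -> south the cat]
cat store cat cat store the the south the cat G the G => cat store cat cat store the the south the cat south the cat the G   [G -> south the cat]
cat store cat cat store the the south the cat south the cat the G => cat store cat cat store the the south the cat south the cat the south the cat   [G -> south the cat]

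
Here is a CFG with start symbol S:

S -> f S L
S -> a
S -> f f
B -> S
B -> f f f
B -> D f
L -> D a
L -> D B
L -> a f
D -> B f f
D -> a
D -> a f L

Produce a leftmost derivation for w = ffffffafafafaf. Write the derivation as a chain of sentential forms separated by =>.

S=>fSL=>ffSLL=>fffSLLL=>ffffSLLLL=>ffffffLLLL=>ffffffafLLL=>ffffffafafLL=>ffffffafafafL=>ffffffafafafaf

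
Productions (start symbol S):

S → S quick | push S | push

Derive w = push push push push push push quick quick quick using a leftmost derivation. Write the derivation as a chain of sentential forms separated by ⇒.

S ⇒ push S ⇒ push S quick ⇒ push push S quick ⇒ push push push S quick ⇒ push push push push S quick ⇒ push push push push S quick quick ⇒ push push push push push S quick quick ⇒ push push push push push S quick quick quick ⇒ push push push push push push quick quick quick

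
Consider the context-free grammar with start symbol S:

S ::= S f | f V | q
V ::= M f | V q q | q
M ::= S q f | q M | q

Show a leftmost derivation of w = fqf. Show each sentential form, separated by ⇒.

S ⇒ fV   [S ::= f V]
fV ⇒ fMf   [V ::= M f]
fMf ⇒ fqf   [M ::= q]

S ⇒ fV ⇒ fMf ⇒ fqf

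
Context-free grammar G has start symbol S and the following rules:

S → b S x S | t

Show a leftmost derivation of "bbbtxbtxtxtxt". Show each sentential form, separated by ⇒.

S ⇒ bSxS   [S → b S x S]
bSxS ⇒ bbSxSxS   [S → b S x S]
bbSxSxS ⇒ bbbSxSxSxS   [S → b S x S]
bbbSxSxSxS ⇒ bbbtxSxSxS   [S → t]
bbbtxSxSxS ⇒ bbbtxbSxSxSxS   [S → b S x S]
bbbtxbSxSxSxS ⇒ bbbtxbtxSxSxS   [S → t]
bbbtxbtxSxSxS ⇒ bbbtxbtxtxSxS   [S → t]
bbbtxbtxtxSxS ⇒ bbbtxbtxtxtxS   [S → t]
bbbtxbtxtxtxS ⇒ bbbtxbtxtxtxt   [S → t]

S ⇒ bSxS ⇒ bbSxSxS ⇒ bbbSxSxSxS ⇒ bbbtxSxSxS ⇒ bbbtxbSxSxSxS ⇒ bbbtxbtxSxSxS ⇒ bbbtxbtxtxSxS ⇒ bbbtxbtxtxtxS ⇒ bbbtxbtxtxtxt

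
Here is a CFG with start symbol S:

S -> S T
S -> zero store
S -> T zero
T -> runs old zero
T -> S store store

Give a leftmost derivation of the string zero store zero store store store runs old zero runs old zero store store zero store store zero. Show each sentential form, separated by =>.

S => T zero => S store store zero => T zero store store zero => S store store zero store store zero => S T store store zero store store zero => S T T store store zero store store zero => S T T T store store zero store store zero => zero store T T T store store zero store store zero => zero store S store store T T store store zero store store zero => zero store zero store store store T T store store zero store store zero => zero store zero store store store runs old zero T store store zero store store zero => zero store zero store store store runs old zero runs old zero store store zero store store zero

S => T zero   [S -> T zero]
T zero => S store store zero   [T -> S store store]
S store store zero => T zero store store zero   [S -> T zero]
T zero store store zero => S store store zero store store zero   [T -> S store store]
S store store zero store store zero => S T store store zero store store zero   [S -> S T]
S T store store zero store store zero => S T T store store zero store store zero   [S -> S T]
S T T store store zero store store zero => S T T T store store zero store store zero   [S -> S T]
S T T T store store zero store store zero => zero store T T T store store zero store store zero   [S -> zero store]
zero store T T T store store zero store store zero => zero store S store store T T store store zero store store zero   [T -> S store store]
zero store S store store T T store store zero store store zero => zero store zero store store store T T store store zero store store zero   [S -> zero store]
zero store zero store store store T T store store zero store store zero => zero store zero store store store runs old zero T store store zero store store zero   [T -> runs old zero]
zero store zero store store store runs old zero T store store zero store store zero => zero store zero store store store runs old zero runs old zero store store zero store store zero   [T -> runs old zero]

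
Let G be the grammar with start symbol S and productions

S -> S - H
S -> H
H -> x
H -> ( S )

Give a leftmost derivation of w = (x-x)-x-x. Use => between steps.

S=>S-H=>S-H-H=>H-H-H=>(S)-H-H=>(S-H)-H-H=>(H-H)-H-H=>(x-H)-H-H=>(x-x)-H-H=>(x-x)-x-H=>(x-x)-x-x

S => S-H   [S -> S - H]
S-H => S-H-H   [S -> S - H]
S-H-H => H-H-H   [S -> H]
H-H-H => (S)-H-H   [H -> ( S )]
(S)-H-H => (S-H)-H-H   [S -> S - H]
(S-H)-H-H => (H-H)-H-H   [S -> H]
(H-H)-H-H => (x-H)-H-H   [H -> x]
(x-H)-H-H => (x-x)-H-H   [H -> x]
(x-x)-H-H => (x-x)-x-H   [H -> x]
(x-x)-x-H => (x-x)-x-x   [H -> x]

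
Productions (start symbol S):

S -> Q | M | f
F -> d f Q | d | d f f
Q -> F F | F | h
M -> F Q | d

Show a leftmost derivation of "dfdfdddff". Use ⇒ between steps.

S ⇒ Q   [S -> Q]
Q ⇒ FF   [Q -> F F]
FF ⇒ dfQF   [F -> d f Q]
dfQF ⇒ dfFF   [Q -> F]
dfFF ⇒ dfdfQF   [F -> d f Q]
dfdfQF ⇒ dfdfFFF   [Q -> F F]
dfdfFFF ⇒ dfdfdFF   [F -> d]
dfdfdFF ⇒ dfdfddF   [F -> d]
dfdfddF ⇒ dfdfdddff   [F -> d f f]

S ⇒ Q ⇒ FF ⇒ dfQF ⇒ dfFF ⇒ dfdfQF ⇒ dfdfFFF ⇒ dfdfdFF ⇒ dfdfddF ⇒ dfdfdddff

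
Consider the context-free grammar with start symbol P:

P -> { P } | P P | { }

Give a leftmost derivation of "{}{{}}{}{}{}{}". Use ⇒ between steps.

P ⇒ PP ⇒ {}P ⇒ {}PP ⇒ {}PPP ⇒ {}PPPP ⇒ {}PPPPP ⇒ {}{P}PPPP ⇒ {}{{}}PPPP ⇒ {}{{}}{}PPP ⇒ {}{{}}{}{}PP ⇒ {}{{}}{}{}{}P ⇒ {}{{}}{}{}{}{}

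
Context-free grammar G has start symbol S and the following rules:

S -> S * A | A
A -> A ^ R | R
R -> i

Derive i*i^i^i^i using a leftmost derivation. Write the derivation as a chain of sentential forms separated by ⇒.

S ⇒ S*A ⇒ A*A ⇒ R*A ⇒ i*A ⇒ i*A^R ⇒ i*A^R^R ⇒ i*A^R^R^R ⇒ i*R^R^R^R ⇒ i*i^R^R^R ⇒ i*i^i^R^R ⇒ i*i^i^i^R ⇒ i*i^i^i^i

S ⇒ S*A   [S -> S * A]
S*A ⇒ A*A   [S -> A]
A*A ⇒ R*A   [A -> R]
R*A ⇒ i*A   [R -> i]
i*A ⇒ i*A^R   [A -> A ^ R]
i*A^R ⇒ i*A^R^R   [A -> A ^ R]
i*A^R^R ⇒ i*A^R^R^R   [A -> A ^ R]
i*A^R^R^R ⇒ i*R^R^R^R   [A -> R]
i*R^R^R^R ⇒ i*i^R^R^R   [R -> i]
i*i^R^R^R ⇒ i*i^i^R^R   [R -> i]
i*i^i^R^R ⇒ i*i^i^i^R   [R -> i]
i*i^i^i^R ⇒ i*i^i^i^i   [R -> i]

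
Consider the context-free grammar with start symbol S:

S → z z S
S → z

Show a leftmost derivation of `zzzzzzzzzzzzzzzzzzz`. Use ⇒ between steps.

S ⇒ zzS ⇒ zzzzS ⇒ zzzzzzS ⇒ zzzzzzzzS ⇒ zzzzzzzzzzS ⇒ zzzzzzzzzzzzS ⇒ zzzzzzzzzzzzzzS ⇒ zzzzzzzzzzzzzzzzS ⇒ zzzzzzzzzzzzzzzzzzS ⇒ zzzzzzzzzzzzzzzzzzz

S ⇒ zzS   [S → z z S]
zzS ⇒ zzzzS   [S → z z S]
zzzzS ⇒ zzzzzzS   [S → z z S]
zzzzzzS ⇒ zzzzzzzzS   [S → z z S]
zzzzzzzzS ⇒ zzzzzzzzzzS   [S → z z S]
zzzzzzzzzzS ⇒ zzzzzzzzzzzzS   [S → z z S]
zzzzzzzzzzzzS ⇒ zzzzzzzzzzzzzzS   [S → z z S]
zzzzzzzzzzzzzzS ⇒ zzzzzzzzzzzzzzzzS   [S → z z S]
zzzzzzzzzzzzzzzzS ⇒ zzzzzzzzzzzzzzzzzzS   [S → z z S]
zzzzzzzzzzzzzzzzzzS ⇒ zzzzzzzzzzzzzzzzzzz   [S → z]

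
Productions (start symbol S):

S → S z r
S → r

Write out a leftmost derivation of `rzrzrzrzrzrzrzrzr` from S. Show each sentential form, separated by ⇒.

S⇒Szr⇒Szrzr⇒Szrzrzr⇒Szrzrzrzr⇒Szrzrzrzrzr⇒Szrzrzrzrzrzr⇒Szrzrzrzrzrzrzr⇒Szrzrzrzrzrzrzrzr⇒rzrzrzrzrzrzrzrzr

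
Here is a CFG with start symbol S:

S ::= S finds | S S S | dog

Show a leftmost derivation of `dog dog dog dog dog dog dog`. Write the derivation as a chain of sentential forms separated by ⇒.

S ⇒ S S S   [S ::= S S S]
S S S ⇒ S S S S S   [S ::= S S S]
S S S S S ⇒ dog S S S S   [S ::= dog]
dog S S S S ⇒ dog S S S S S S   [S ::= S S S]
dog S S S S S S ⇒ dog dog S S S S S   [S ::= dog]
dog dog S S S S S ⇒ dog dog dog S S S S   [S ::= dog]
dog dog dog S S S S ⇒ dog dog dog dog S S S   [S ::= dog]
dog dog dog dog S S S ⇒ dog dog dog dog dog S S   [S ::= dog]
dog dog dog dog dog S S ⇒ dog dog dog dog dog dog S   [S ::= dog]
dog dog dog dog dog dog S ⇒ dog dog dog dog dog dog dog   [S ::= dog]

S ⇒ S S S ⇒ S S S S S ⇒ dog S S S S ⇒ dog S S S S S S ⇒ dog dog S S S S S ⇒ dog dog dog S S S S ⇒ dog dog dog dog S S S ⇒ dog dog dog dog dog S S ⇒ dog dog dog dog dog dog S ⇒ dog dog dog dog dog dog dog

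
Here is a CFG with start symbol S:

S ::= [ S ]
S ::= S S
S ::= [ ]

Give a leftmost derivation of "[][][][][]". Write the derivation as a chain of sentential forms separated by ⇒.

S ⇒ SS ⇒ SSS ⇒ SSSS ⇒ SSSSS ⇒ []SSSS ⇒ [][]SSS ⇒ [][][]SS ⇒ [][][][]S ⇒ [][][][][]

S ⇒ SS   [S ::= S S]
SS ⇒ SSS   [S ::= S S]
SSS ⇒ SSSS   [S ::= S S]
SSSS ⇒ SSSSS   [S ::= S S]
SSSSS ⇒ []SSSS   [S ::= [ ]]
[]SSSS ⇒ [][]SSS   [S ::= [ ]]
[][]SSS ⇒ [][][]SS   [S ::= [ ]]
[][][]SS ⇒ [][][][]S   [S ::= [ ]]
[][][][]S ⇒ [][][][][]   [S ::= [ ]]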